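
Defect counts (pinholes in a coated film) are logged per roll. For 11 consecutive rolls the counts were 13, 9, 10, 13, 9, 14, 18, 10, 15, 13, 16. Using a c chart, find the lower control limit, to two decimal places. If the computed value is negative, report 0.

c̄ = (13 + 9 + 10 + 13 + 9 + 14 + 18 + 10 + 15 + 13 + 16) / 11 = 140 / 11 = 12.7273
LCL = c̄ − 3√c̄ = 12.7273 − 3 × 3.5675 = 2.0247

2.02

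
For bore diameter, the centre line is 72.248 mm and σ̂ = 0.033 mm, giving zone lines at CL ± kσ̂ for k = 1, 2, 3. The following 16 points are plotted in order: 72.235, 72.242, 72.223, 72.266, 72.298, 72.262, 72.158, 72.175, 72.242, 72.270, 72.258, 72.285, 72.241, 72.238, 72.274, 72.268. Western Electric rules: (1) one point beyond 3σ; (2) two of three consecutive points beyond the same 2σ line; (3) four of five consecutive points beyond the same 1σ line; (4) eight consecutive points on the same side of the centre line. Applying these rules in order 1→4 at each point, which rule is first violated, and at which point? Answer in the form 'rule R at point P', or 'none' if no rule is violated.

rule 2 at point 8

Zone of each point (C = within 1σ̂, B = 1σ̂–2σ̂, A = 2σ̂–3σ̂, * = beyond 3σ̂; sign = side of CL): 1:-C, 2:-C, 3:-C, 4:+C, 5:+B, 6:+C, 7:-A, 8:-A, 9:-C, 10:+C, 11:+C, 12:+B, 13:-C, 14:-C, 15:+C, 16:+C
Rule 2 (two of three consecutive points beyond the same 2σ limit) is satisfied at point 8.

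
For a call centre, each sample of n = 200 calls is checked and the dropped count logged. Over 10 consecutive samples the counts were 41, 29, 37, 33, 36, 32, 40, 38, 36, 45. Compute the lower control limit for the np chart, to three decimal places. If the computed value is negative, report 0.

p̄ = Σdᵢ / (k·n) = 367 / (10 × 200) = 0.18350
LCL = np̄ − 3·√(np̄(1−p̄)) = 36.7000 − 3 × 5.4741 = 20.2778

20.278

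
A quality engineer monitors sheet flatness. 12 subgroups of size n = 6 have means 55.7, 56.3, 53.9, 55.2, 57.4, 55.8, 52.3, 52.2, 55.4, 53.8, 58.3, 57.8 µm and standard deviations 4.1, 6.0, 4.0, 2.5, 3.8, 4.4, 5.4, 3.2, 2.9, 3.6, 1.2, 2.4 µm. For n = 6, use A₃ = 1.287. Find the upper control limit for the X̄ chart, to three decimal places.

X̄̄ = (55.7 + 56.3 + 53.9 + 55.2 + 57.4 + 55.8 + 52.3 + 52.2 + 55.4 + 53.8 + 58.3 + 57.8) / 12 = 55.3417
s̄ = (4.1 + 6.0 + 4.0 + 2.5 + 3.8 + 4.4 + 5.4 + 3.2 + 2.9 + 3.6 + 1.2 + 2.4) / 12 = 3.6250
UCL = X̄̄ + A₃·s̄ = 55.3417 + 1.287 × 3.6250 = 60.0070

60.007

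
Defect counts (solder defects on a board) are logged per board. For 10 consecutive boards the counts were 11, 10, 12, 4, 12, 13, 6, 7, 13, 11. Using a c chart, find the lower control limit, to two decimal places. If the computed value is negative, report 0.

c̄ = (11 + 10 + 12 + 4 + 12 + 13 + 6 + 7 + 13 + 11) / 10 = 99 / 10 = 9.9000
LCL = c̄ − 3√c̄ = 9.9000 − 3 × 3.1464 = 0.4607

0.46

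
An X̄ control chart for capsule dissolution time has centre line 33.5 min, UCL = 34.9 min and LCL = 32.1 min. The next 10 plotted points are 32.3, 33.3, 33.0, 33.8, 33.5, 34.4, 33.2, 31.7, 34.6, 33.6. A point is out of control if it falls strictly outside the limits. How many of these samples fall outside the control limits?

Compare each point to [32.1, 34.9]: sample 8 = 31.7 < LCL.

1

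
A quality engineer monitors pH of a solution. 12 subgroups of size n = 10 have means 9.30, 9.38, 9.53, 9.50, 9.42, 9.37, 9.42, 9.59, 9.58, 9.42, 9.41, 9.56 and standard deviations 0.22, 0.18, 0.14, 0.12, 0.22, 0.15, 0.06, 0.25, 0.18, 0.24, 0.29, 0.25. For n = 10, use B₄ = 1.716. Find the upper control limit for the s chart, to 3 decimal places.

s̄ = (0.22 + 0.18 + 0.14 + 0.12 + 0.22 + 0.15 + 0.06 + 0.25 + 0.18 + 0.24 + 0.29 + 0.25) / 12 = 0.1917
UCL_s = B₄·s̄ = 1.716 × 0.1917 = 0.3289

0.329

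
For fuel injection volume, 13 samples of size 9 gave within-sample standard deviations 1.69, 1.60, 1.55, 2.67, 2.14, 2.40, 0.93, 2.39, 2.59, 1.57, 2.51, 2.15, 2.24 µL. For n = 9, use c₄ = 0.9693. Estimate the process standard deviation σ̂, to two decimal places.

2.10

s̄ = (1.69 + 1.60 + 1.55 + 2.67 + 2.14 + 2.40 + 0.93 + 2.39 + 2.59 + 1.57 + 2.51 + 2.15 + 2.24) / 13 = 2.0331
σ̂ = s̄ / c₄ = 2.0331 / 0.9693 = 2.0975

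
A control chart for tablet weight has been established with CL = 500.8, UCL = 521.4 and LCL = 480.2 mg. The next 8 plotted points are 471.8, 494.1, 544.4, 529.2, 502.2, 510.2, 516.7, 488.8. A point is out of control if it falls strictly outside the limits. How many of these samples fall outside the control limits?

Compare each point to [480.2, 521.4]: sample 1 = 471.8 < LCL; sample 3 = 544.4 > UCL; sample 4 = 529.2 > UCL.

3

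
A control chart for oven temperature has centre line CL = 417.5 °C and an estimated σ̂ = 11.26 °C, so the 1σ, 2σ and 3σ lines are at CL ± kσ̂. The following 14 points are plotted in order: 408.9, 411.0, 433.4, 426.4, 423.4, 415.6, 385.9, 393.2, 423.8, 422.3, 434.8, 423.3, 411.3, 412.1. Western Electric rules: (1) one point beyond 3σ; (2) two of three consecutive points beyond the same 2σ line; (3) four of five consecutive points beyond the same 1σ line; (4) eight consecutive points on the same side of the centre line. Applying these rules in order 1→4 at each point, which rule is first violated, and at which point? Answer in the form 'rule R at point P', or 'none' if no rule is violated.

Zone of each point (C = within 1σ̂, B = 1σ̂–2σ̂, A = 2σ̂–3σ̂, * = beyond 3σ̂; sign = side of CL): 1:-C, 2:-C, 3:+B, 4:+C, 5:+C, 6:-C, 7:-A, 8:-A, 9:+C, 10:+C, 11:+B, 12:+C, 13:-C, 14:-C
Rule 2 (two of three consecutive points beyond the same 2σ limit) is satisfied at point 8.

rule 2 at point 8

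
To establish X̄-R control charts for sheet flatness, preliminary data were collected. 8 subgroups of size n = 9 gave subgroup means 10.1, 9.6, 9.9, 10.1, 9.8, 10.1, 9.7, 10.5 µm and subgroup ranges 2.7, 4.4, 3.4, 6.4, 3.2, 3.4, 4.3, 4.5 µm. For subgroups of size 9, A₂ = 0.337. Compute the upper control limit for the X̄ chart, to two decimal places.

X̄̄ = (10.1 + 9.6 + 9.9 + 10.1 + 9.8 + 10.1 + 9.7 + 10.5) / 8 = 79.8000 / 8 = 9.9750
R̄ = (2.7 + 4.4 + 3.4 + 6.4 + 3.2 + 3.4 + 4.3 + 4.5) / 8 = 32.3000 / 8 = 4.0375
UCL = X̄̄ + A₂·R̄ = 9.9750 + 0.337 × 4.0375 = 11.3356

11.34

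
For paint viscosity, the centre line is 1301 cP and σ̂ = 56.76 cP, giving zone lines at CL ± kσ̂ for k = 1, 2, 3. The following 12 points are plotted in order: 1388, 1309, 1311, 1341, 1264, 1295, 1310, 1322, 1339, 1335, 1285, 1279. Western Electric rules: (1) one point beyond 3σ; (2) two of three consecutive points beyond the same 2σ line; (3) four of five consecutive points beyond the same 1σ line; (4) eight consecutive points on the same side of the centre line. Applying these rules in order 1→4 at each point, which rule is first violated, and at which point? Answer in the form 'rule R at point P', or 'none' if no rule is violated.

Zone of each point (C = within 1σ̂, B = 1σ̂–2σ̂, A = 2σ̂–3σ̂, * = beyond 3σ̂; sign = side of CL): 1:+B, 2:+C, 3:+C, 4:+C, 5:-C, 6:-C, 7:+C, 8:+C, 9:+C, 10:+C, 11:-C, 12:-C
No rule fires across all 12 points.

none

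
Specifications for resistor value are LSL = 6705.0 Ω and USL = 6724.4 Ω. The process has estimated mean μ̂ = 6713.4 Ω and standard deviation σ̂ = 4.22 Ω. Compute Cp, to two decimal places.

0.77

Cp = (USL − LSL) / (6σ̂) = (6724.4 − 6705.0) / (6 × 4.22) = 19.4000 / 25.3200 = 0.7662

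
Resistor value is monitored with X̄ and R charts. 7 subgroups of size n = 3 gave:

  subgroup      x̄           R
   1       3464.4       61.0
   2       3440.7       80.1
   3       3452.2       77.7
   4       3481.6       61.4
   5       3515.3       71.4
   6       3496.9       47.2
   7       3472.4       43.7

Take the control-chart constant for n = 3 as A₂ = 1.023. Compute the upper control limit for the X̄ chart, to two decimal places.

X̄̄ = (3464.4 + 3440.7 + 3452.2 + 3481.6 + 3515.3 + 3496.9 + 3472.4) / 7 = 24323.5000 / 7 = 3474.7857
R̄ = (61.0 + 80.1 + 77.7 + 61.4 + 71.4 + 47.2 + 43.7) / 7 = 442.5000 / 7 = 63.2143
UCL = X̄̄ + A₂·R̄ = 3474.7857 + 1.023 × 63.2143 = 3539.4539

3539.45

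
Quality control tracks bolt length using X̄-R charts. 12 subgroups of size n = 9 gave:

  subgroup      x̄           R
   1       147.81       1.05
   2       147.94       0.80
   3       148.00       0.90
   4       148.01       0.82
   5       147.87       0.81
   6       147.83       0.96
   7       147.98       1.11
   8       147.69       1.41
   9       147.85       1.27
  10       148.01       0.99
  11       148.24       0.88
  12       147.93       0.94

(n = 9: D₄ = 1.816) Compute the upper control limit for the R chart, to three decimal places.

R̄ = (1.05 + 0.80 + 0.90 + 0.82 + 0.81 + 0.96 + 1.11 + 1.41 + 1.27 + 0.99 + 0.88 + 0.94) / 12 = 11.9400 / 12 = 0.9950
UCL_R = D₄·R̄ = 1.816 × 0.9950 = 1.8069

1.807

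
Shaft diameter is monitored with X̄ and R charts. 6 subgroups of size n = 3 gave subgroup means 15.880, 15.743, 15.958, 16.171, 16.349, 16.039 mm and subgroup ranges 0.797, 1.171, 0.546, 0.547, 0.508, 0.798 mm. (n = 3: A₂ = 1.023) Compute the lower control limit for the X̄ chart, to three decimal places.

X̄̄ = (15.880 + 15.743 + 15.958 + 16.171 + 16.349 + 16.039) / 6 = 96.1400 / 6 = 16.0233
R̄ = (0.797 + 1.171 + 0.546 + 0.547 + 0.508 + 0.798) / 6 = 4.3670 / 6 = 0.7278
LCL = X̄̄ − A₂·R̄ = 16.0233 − 1.023 × 0.7278 = 15.2788

15.279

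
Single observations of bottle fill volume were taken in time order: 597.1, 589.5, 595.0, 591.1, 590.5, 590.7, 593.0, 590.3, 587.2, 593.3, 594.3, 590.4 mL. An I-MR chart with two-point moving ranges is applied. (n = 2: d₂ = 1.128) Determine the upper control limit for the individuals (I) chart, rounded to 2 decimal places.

600.79

X̄ = (597.1 + 589.5 + 595.0 + 591.1 + 590.5 + 590.7 + 593.0 + 590.3 + 587.2 + 593.3 + 594.3 + 590.4) / 12 = 591.8667
Moving ranges: 7.6, 5.5, 3.9, 0.6, 0.2, 2.3, 2.7, 3.1, 6.1, 1.0, 3.9; M̄R̄ = 36.9000 / 11 = 3.3545
UCL = X̄ + 3·M̄R̄/d₂ = 591.8667 + 3 × 3.3545 / 1.128 = 600.7883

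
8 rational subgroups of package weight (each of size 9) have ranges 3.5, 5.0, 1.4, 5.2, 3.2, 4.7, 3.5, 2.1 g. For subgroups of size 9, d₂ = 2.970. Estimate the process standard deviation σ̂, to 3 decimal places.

R̄ = (3.5 + 5.0 + 1.4 + 5.2 + 3.2 + 4.7 + 3.5 + 2.1) / 8 = 3.5750
σ̂ = R̄ / d₂ = 3.5750 / 2.970 = 1.2037

1.204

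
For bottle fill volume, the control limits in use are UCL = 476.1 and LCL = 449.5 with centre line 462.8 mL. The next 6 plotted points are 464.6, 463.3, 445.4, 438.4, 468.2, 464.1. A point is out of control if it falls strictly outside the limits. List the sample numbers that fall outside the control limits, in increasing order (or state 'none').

Compare each point to [449.5, 476.1]: sample 3 = 445.4 < LCL; sample 4 = 438.4 < LCL.

3, 4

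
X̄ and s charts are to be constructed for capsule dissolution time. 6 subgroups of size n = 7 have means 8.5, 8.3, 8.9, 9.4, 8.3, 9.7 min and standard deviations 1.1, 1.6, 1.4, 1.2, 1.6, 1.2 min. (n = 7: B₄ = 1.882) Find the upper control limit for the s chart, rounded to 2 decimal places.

s̄ = (1.1 + 1.6 + 1.4 + 1.2 + 1.6 + 1.2) / 6 = 1.3500
UCL_s = B₄·s̄ = 1.882 × 1.3500 = 2.5407

2.54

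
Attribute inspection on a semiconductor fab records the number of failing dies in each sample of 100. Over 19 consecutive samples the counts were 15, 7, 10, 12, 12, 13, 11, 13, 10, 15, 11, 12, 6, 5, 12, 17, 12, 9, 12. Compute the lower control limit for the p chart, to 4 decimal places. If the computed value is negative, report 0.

0.0178

p̄ = Σdᵢ / (k·n) = 214 / (19 × 100) = 0.11263
LCL = p̄ − 3·√(p̄(1−p̄)/n) = 0.11263 − 3 × 0.03161 = 0.01779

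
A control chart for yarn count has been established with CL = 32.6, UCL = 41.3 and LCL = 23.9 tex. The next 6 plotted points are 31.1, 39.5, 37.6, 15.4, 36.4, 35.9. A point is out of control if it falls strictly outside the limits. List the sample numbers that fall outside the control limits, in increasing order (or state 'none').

4

Compare each point to [23.9, 41.3]: sample 4 = 15.4 < LCL.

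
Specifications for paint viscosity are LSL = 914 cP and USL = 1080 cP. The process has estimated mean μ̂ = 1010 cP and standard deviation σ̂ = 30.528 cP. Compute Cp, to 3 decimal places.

0.906

Cp = (USL − LSL) / (6σ̂) = (1080 − 914) / (6 × 30.528) = 166.0000 / 183.1680 = 0.9063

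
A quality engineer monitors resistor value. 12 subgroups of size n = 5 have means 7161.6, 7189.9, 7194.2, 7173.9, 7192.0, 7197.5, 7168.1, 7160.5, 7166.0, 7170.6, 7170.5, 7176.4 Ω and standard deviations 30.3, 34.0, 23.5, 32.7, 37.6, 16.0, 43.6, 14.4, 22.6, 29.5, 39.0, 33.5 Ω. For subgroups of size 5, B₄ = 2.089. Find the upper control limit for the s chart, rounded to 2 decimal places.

s̄ = (30.3 + 34.0 + 23.5 + 32.7 + 37.6 + 16.0 + 43.6 + 14.4 + 22.6 + 29.5 + 39.0 + 33.5) / 12 = 29.7250
UCL_s = B₄·s̄ = 2.089 × 29.7250 = 62.0955

62.10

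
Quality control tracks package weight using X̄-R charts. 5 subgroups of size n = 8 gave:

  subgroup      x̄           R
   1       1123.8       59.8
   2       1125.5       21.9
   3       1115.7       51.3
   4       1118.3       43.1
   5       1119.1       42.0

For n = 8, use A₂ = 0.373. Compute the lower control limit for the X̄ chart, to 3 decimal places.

1104.210

X̄̄ = (1123.8 + 1125.5 + 1115.7 + 1118.3 + 1119.1) / 5 = 5602.4000 / 5 = 1120.4800
R̄ = (59.8 + 21.9 + 51.3 + 43.1 + 42.0) / 5 = 218.1000 / 5 = 43.6200
LCL = X̄̄ − A₂·R̄ = 1120.4800 − 0.373 × 43.6200 = 1104.2097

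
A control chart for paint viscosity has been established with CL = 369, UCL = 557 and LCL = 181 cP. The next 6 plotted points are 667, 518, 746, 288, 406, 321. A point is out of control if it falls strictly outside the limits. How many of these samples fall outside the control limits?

Compare each point to [181, 557]: sample 1 = 667 > UCL; sample 3 = 746 > UCL.

2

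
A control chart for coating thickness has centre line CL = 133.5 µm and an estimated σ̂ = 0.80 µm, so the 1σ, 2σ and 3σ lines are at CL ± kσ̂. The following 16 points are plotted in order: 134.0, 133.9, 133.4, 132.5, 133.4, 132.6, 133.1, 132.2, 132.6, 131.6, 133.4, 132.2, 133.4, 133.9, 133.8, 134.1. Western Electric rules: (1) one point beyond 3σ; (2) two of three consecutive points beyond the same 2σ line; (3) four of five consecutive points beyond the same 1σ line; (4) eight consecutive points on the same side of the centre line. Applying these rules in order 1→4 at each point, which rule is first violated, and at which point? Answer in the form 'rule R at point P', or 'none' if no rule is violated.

Zone of each point (C = within 1σ̂, B = 1σ̂–2σ̂, A = 2σ̂–3σ̂, * = beyond 3σ̂; sign = side of CL): 1:+C, 2:+C, 3:-C, 4:-B, 5:-C, 6:-B, 7:-C, 8:-B, 9:-B, 10:-A, 11:-C, 12:-B, 13:-C, 14:+C, 15:+C, 16:+C
Rule 3 (four of five consecutive points beyond the same 1σ limit) is satisfied at point 10.

rule 3 at point 10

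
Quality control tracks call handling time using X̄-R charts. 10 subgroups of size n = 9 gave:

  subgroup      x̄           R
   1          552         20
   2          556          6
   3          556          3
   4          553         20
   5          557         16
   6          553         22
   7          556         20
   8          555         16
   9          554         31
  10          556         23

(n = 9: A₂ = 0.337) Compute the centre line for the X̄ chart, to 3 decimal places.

554.800

X̄̄ = (552 + 556 + 556 + 553 + 557 + 553 + 556 + 555 + 554 + 556) / 10 = 5548.0000 / 10 = 554.8000
CL = X̄̄ = 554.8000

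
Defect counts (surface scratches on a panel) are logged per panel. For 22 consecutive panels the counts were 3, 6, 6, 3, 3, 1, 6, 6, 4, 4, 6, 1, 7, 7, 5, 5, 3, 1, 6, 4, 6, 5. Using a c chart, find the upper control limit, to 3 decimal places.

c̄ = (3 + 6 + 6 + 3 + 3 + 1 + 6 + 6 + 4 + 4 + 6 + 1 + 7 + 7 + 5 + 5 + 3 + 1 + 6 + 4 + 6 + 5) / 22 = 98 / 22 = 4.4545
UCL = c̄ + 3√c̄ = 4.4545 + 3 × √4.4545 = 4.4545 + 3 × 2.1106 = 10.7863

10.786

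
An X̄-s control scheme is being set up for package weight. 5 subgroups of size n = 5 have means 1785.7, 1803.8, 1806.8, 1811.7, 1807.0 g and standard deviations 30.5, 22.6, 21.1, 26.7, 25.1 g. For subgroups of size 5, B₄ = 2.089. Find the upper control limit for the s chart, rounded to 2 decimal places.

52.64

s̄ = (30.5 + 22.6 + 21.1 + 26.7 + 25.1) / 5 = 25.2000
UCL_s = B₄·s̄ = 2.089 × 25.2000 = 52.6428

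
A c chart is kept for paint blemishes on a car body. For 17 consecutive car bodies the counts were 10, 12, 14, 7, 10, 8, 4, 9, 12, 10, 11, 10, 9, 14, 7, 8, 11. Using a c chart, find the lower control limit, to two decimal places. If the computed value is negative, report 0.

c̄ = (10 + 12 + 14 + 7 + 10 + 8 + 4 + 9 + 12 + 10 + 11 + 10 + 9 + 14 + 7 + 8 + 11) / 17 = 166 / 17 = 9.7647
LCL = c̄ − 3√c̄ = 9.7647 − 3 × 3.1249 = 0.3901

0.39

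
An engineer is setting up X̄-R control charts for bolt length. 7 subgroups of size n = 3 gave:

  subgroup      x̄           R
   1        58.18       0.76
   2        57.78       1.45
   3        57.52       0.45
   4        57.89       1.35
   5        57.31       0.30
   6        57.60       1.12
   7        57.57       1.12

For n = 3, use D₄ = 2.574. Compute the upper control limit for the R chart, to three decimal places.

2.409

R̄ = (0.76 + 1.45 + 0.45 + 1.35 + 0.30 + 1.12 + 1.12) / 7 = 6.5500 / 7 = 0.9357
UCL_R = D₄·R̄ = 2.574 × 0.9357 = 2.4085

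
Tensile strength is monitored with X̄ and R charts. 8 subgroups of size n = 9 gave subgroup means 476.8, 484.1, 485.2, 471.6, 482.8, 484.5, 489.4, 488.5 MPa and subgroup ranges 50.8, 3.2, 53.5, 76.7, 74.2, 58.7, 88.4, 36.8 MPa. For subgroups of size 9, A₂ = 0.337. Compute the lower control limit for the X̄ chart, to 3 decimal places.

464.231

X̄̄ = (476.8 + 484.1 + 485.2 + 471.6 + 482.8 + 484.5 + 489.4 + 488.5) / 8 = 3862.9000 / 8 = 482.8625
R̄ = (50.8 + 3.2 + 53.5 + 76.7 + 74.2 + 58.7 + 88.4 + 36.8) / 8 = 442.3000 / 8 = 55.2875
LCL = X̄̄ − A₂·R̄ = 482.8625 − 0.337 × 55.2875 = 464.2306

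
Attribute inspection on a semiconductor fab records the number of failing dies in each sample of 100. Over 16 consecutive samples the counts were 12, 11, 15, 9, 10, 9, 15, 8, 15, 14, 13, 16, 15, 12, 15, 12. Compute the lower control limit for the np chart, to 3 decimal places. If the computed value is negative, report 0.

2.620

p̄ = Σdᵢ / (k·n) = 201 / (16 × 100) = 0.12562
LCL = np̄ − 3·√(np̄(1−p̄)) = 12.5625 − 3 × 3.3143 = 2.6197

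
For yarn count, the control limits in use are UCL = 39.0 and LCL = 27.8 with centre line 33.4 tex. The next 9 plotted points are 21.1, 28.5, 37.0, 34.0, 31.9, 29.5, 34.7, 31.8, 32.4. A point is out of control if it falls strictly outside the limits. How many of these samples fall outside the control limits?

1

Compare each point to [27.8, 39.0]: sample 1 = 21.1 < LCL.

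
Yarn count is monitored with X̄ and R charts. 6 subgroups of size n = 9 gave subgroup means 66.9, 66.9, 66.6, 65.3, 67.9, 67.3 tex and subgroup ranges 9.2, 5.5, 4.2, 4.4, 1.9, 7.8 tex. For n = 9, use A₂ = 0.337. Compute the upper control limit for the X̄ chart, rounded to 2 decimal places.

68.67

X̄̄ = (66.9 + 66.9 + 66.6 + 65.3 + 67.9 + 67.3) / 6 = 400.9000 / 6 = 66.8167
R̄ = (9.2 + 5.5 + 4.2 + 4.4 + 1.9 + 7.8) / 6 = 33.0000 / 6 = 5.5000
UCL = X̄̄ + A₂·R̄ = 66.8167 + 0.337 × 5.5000 = 68.6702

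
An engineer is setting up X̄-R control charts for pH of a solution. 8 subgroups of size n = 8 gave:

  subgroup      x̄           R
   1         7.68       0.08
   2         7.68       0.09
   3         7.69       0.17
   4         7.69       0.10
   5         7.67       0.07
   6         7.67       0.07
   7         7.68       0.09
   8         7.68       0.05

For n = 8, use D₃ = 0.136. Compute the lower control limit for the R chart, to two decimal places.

R̄ = (0.08 + 0.09 + 0.17 + 0.10 + 0.07 + 0.07 + 0.09 + 0.05) / 8 = 0.7200 / 8 = 0.0900
LCL_R = D₃·R̄ = 0.136 × 0.0900 = 0.0122

0.01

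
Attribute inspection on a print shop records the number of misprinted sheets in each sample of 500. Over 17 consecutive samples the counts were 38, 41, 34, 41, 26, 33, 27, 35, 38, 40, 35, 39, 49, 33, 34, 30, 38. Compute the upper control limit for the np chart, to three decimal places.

53.268

p̄ = Σdᵢ / (k·n) = 611 / (17 × 500) = 0.07188
UCL = np̄ + 3·√(np̄(1−p̄)) = 35.9412 + 3 × √(35.9412×0.92812) = 35.9412 + 3 × 5.7756 = 53.2680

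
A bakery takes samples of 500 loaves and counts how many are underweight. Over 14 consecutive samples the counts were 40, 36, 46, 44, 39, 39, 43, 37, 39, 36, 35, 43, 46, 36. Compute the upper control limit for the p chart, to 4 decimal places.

0.1162

p̄ = Σdᵢ / (k·n) = 559 / (14 × 500) = 0.07986
UCL = p̄ + 3·√(p̄(1−p̄)/n) = 0.07986 + 3 × √(0.07986×0.92014/500) = 0.07986 + 3 × 0.01212 = 0.11623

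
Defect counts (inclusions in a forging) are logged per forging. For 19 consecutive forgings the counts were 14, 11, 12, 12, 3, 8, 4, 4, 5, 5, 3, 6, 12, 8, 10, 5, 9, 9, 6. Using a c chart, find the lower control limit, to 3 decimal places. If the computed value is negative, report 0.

c̄ = (14 + 11 + 12 + 12 + 3 + 8 + 4 + 4 + 5 + 5 + 3 + 6 + 12 + 8 + 10 + 5 + 9 + 9 + 6) / 19 = 146 / 19 = 7.6842
LCL = c̄ − 3√c̄ = 7.6842 − 3 × 2.7720 = -0.6319 → 0 (cannot be negative)

0.000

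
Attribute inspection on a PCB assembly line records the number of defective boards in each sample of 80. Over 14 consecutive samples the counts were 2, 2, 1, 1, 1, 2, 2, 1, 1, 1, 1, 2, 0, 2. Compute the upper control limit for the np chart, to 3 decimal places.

4.822

p̄ = Σdᵢ / (k·n) = 19 / (14 × 80) = 0.01696
UCL = np̄ + 3·√(np̄(1−p̄)) = 1.3571 + 3 × √(1.3571×0.98304) = 1.3571 + 3 × 1.1550 = 4.8223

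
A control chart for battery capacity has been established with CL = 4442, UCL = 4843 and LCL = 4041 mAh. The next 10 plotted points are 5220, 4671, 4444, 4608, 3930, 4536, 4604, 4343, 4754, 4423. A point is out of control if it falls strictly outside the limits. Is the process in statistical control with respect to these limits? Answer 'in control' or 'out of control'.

Compare each point to [4041, 4843]: sample 1 = 5220 > UCL; sample 5 = 3930 < LCL.

out of control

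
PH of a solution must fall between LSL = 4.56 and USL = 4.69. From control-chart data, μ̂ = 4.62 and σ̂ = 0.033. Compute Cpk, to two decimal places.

0.61

Cpu = (USL − μ̂) / (3σ̂) = (4.69 − 4.62) / (3 × 0.033) = 0.7071; Cpl = (μ̂ − LSL) / (3σ̂) = (4.62 − 4.56) / (3 × 0.033) = 0.6061; Cpk = min(Cpu, Cpl) = 0.6061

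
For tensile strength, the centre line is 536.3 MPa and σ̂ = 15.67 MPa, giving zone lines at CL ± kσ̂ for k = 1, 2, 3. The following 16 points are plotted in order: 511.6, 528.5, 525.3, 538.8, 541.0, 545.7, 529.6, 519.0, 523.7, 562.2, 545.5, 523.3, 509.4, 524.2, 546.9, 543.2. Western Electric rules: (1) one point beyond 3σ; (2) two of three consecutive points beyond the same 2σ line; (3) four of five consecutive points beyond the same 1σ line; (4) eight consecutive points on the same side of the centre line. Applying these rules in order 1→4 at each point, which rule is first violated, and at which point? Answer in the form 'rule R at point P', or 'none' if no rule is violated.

Zone of each point (C = within 1σ̂, B = 1σ̂–2σ̂, A = 2σ̂–3σ̂, * = beyond 3σ̂; sign = side of CL): 1:-B, 2:-C, 3:-C, 4:+C, 5:+C, 6:+C, 7:-C, 8:-B, 9:-C, 10:+B, 11:+C, 12:-C, 13:-B, 14:-C, 15:+C, 16:+C
No rule fires across all 16 points.

none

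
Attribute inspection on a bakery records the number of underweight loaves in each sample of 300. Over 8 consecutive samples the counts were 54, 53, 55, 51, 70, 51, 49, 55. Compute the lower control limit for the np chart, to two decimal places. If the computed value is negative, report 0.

p̄ = Σdᵢ / (k·n) = 438 / (8 × 300) = 0.18250
LCL = np̄ − 3·√(np̄(1−p̄)) = 54.7500 − 3 × 6.6902 = 34.6795

34.68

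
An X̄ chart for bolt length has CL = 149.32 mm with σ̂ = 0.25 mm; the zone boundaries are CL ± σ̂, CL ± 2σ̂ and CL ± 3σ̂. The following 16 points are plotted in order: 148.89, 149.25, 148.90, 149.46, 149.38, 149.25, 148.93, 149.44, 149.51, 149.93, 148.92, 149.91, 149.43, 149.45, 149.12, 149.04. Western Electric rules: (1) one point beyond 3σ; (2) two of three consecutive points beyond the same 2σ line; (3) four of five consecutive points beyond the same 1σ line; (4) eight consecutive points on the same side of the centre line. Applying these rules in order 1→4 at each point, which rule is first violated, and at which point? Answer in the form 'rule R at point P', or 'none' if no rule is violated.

Zone of each point (C = within 1σ̂, B = 1σ̂–2σ̂, A = 2σ̂–3σ̂, * = beyond 3σ̂; sign = side of CL): 1:-B, 2:-C, 3:-B, 4:+C, 5:+C, 6:-C, 7:-B, 8:+C, 9:+C, 10:+A, 11:-B, 12:+A, 13:+C, 14:+C, 15:-C, 16:-B
Rule 2 (two of three consecutive points beyond the same 2σ limit) is satisfied at point 12.

rule 2 at point 12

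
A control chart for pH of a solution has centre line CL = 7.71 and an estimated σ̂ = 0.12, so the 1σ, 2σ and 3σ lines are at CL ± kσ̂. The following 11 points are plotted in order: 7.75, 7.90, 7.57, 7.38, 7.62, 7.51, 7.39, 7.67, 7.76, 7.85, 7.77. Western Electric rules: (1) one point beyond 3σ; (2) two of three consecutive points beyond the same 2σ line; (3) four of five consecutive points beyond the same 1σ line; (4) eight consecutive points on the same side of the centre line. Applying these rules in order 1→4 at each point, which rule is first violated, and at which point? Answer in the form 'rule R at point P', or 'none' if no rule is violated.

rule 3 at point 7

Zone of each point (C = within 1σ̂, B = 1σ̂–2σ̂, A = 2σ̂–3σ̂, * = beyond 3σ̂; sign = side of CL): 1:+C, 2:+B, 3:-B, 4:-A, 5:-C, 6:-B, 7:-A, 8:-C, 9:+C, 10:+B, 11:+C
Rule 3 (four of five consecutive points beyond the same 1σ limit) is satisfied at point 7.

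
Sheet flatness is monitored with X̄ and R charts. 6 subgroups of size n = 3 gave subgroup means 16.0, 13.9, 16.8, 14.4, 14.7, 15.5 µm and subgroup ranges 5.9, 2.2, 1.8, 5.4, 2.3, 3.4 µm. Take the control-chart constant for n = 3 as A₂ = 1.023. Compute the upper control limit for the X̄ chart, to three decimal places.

X̄̄ = (16.0 + 13.9 + 16.8 + 14.4 + 14.7 + 15.5) / 6 = 91.3000 / 6 = 15.2167
R̄ = (5.9 + 2.2 + 1.8 + 5.4 + 2.3 + 3.4) / 6 = 21.0000 / 6 = 3.5000
UCL = X̄̄ + A₂·R̄ = 15.2167 + 1.023 × 3.5000 = 18.7972

18.797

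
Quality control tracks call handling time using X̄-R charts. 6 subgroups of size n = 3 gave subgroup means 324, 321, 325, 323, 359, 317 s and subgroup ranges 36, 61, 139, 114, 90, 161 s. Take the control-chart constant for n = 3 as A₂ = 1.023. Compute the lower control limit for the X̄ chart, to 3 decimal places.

225.696

X̄̄ = (324 + 321 + 325 + 323 + 359 + 317) / 6 = 1969.0000 / 6 = 328.1667
R̄ = (36 + 61 + 139 + 114 + 90 + 161) / 6 = 601.0000 / 6 = 100.1667
LCL = X̄̄ − A₂·R̄ = 328.1667 − 1.023 × 100.1667 = 225.6962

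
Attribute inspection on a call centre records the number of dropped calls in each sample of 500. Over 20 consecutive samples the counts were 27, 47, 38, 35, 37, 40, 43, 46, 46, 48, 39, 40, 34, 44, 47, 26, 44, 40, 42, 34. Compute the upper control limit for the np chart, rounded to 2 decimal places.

p̄ = Σdᵢ / (k·n) = 797 / (20 × 500) = 0.07970
UCL = np̄ + 3·√(np̄(1−p̄)) = 39.8500 + 3 × √(39.8500×0.92030) = 39.8500 + 3 × 6.0559 = 58.0177

58.02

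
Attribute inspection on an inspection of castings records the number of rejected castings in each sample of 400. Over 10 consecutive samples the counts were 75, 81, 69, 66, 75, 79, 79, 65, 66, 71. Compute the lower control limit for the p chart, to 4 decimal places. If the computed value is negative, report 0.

0.1237

p̄ = Σdᵢ / (k·n) = 726 / (10 × 400) = 0.18150
LCL = p̄ − 3·√(p̄(1−p̄)/n) = 0.18150 − 3 × 0.01927 = 0.12369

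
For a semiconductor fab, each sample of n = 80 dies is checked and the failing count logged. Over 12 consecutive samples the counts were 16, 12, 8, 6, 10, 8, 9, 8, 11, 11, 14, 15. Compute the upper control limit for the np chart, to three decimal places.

p̄ = Σdᵢ / (k·n) = 128 / (12 × 80) = 0.13333
UCL = np̄ + 3·√(np̄(1−p̄)) = 10.6667 + 3 × √(10.6667×0.86667) = 10.6667 + 3 × 3.0405 = 19.7881

19.788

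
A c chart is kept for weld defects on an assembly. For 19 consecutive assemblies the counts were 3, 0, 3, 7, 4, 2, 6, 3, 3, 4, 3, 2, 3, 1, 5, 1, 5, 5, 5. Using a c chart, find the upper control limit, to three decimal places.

c̄ = (3 + 0 + 3 + 7 + 4 + 2 + 6 + 3 + 3 + 4 + 3 + 2 + 3 + 1 + 5 + 1 + 5 + 5 + 5) / 19 = 65 / 19 = 3.4211
UCL = c̄ + 3√c̄ = 3.4211 + 3 × √3.4211 = 3.4211 + 3 × 1.8496 = 8.9699

8.970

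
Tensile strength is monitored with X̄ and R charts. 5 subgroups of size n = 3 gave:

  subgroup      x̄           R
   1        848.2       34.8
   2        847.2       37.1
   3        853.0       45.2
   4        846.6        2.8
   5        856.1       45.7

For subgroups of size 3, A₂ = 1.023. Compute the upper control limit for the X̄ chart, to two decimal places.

884.10

X̄̄ = (848.2 + 847.2 + 853.0 + 846.6 + 856.1) / 5 = 4251.1000 / 5 = 850.2200
R̄ = (34.8 + 37.1 + 45.2 + 2.8 + 45.7) / 5 = 165.6000 / 5 = 33.1200
UCL = X̄̄ + A₂·R̄ = 850.2200 + 1.023 × 33.1200 = 884.1018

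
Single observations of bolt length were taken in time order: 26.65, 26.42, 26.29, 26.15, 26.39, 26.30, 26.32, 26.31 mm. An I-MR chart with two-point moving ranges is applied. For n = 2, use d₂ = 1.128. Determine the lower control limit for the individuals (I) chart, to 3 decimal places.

26.027

X̄ = (26.65 + 26.42 + 26.29 + 26.15 + 26.39 + 26.30 + 26.32 + 26.31) / 8 = 26.3537
Moving ranges: 0.23, 0.13, 0.14, 0.24, 0.09, 0.02, 0.01; M̄R̄ = 0.8600 / 7 = 0.1229
LCL = X̄ − 3·M̄R̄/d₂ = 26.3537 − 3 × 0.1229 / 1.128 = 26.0270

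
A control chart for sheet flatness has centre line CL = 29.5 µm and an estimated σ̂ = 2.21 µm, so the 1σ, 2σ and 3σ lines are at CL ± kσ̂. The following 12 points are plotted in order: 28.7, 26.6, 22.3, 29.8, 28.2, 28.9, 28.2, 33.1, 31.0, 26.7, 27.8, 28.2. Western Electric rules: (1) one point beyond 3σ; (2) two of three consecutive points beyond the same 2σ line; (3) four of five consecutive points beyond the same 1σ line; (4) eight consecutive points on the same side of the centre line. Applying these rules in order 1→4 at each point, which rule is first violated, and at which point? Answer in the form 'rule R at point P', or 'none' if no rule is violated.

Zone of each point (C = within 1σ̂, B = 1σ̂–2σ̂, A = 2σ̂–3σ̂, * = beyond 3σ̂; sign = side of CL): 1:-C, 2:-B, 3:-*, 4:+C, 5:-C, 6:-C, 7:-C, 8:+B, 9:+C, 10:-B, 11:-C, 12:-C
Rule 1 (one point beyond the 3σ limits) is satisfied at point 3.

rule 1 at point 3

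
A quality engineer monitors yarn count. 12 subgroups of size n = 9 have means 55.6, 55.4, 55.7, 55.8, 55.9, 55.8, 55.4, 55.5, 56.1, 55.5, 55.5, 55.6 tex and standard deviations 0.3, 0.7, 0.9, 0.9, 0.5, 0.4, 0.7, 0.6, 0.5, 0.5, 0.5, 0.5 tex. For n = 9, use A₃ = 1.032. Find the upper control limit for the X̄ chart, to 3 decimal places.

X̄̄ = (55.6 + 55.4 + 55.7 + 55.8 + 55.9 + 55.8 + 55.4 + 55.5 + 56.1 + 55.5 + 55.5 + 55.6) / 12 = 55.6500
s̄ = (0.3 + 0.7 + 0.9 + 0.9 + 0.5 + 0.4 + 0.7 + 0.6 + 0.5 + 0.5 + 0.5 + 0.5) / 12 = 0.5833
UCL = X̄̄ + A₃·s̄ = 55.6500 + 1.032 × 0.5833 = 56.2520

56.252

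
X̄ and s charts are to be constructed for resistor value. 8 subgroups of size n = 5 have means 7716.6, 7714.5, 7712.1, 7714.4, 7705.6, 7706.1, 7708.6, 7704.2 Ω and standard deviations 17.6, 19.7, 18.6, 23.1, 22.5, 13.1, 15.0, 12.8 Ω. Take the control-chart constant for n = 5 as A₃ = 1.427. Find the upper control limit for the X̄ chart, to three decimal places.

7735.663

X̄̄ = (7716.6 + 7714.5 + 7712.1 + 7714.4 + 7705.6 + 7706.1 + 7708.6 + 7704.2) / 8 = 7710.2625
s̄ = (17.6 + 19.7 + 18.6 + 23.1 + 22.5 + 13.1 + 15.0 + 12.8) / 8 = 17.8000
UCL = X̄̄ + A₃·s̄ = 7710.2625 + 1.427 × 17.8000 = 7735.6631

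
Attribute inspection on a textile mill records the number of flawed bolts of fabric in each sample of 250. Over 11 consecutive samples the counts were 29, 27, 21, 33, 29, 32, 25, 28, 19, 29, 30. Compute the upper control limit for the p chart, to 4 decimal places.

0.1691

p̄ = Σdᵢ / (k·n) = 302 / (11 × 250) = 0.10982
UCL = p̄ + 3·√(p̄(1−p̄)/n) = 0.10982 + 3 × √(0.10982×0.89018/250) = 0.10982 + 3 × 0.01977 = 0.16914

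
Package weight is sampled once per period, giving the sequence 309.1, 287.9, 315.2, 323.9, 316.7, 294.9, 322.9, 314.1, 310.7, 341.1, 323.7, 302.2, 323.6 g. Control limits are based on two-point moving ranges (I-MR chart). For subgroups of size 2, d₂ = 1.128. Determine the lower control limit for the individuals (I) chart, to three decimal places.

X̄ = (309.1 + 287.9 + 315.2 + 323.9 + 316.7 + 294.9 + 322.9 + 314.1 + 310.7 + 341.1 + 323.7 + 302.2 + 323.6) / 13 = 314.3077
Moving ranges: 21.2, 27.3, 8.7, 7.2, 21.8, 28.0, 8.8, 3.4, 30.4, 17.4, 21.5, 21.4; M̄R̄ = 217.1000 / 12 = 18.0917
LCL = X̄ − 3·M̄R̄/d₂ = 314.3077 − 3 × 18.0917 / 1.128 = 266.1916

266.192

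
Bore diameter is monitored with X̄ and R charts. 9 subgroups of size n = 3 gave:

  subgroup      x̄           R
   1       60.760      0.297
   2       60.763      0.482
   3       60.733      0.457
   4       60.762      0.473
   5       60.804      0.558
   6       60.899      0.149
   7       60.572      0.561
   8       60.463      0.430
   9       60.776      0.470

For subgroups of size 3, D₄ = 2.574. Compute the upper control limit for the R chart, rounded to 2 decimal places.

R̄ = (0.297 + 0.482 + 0.457 + 0.473 + 0.558 + 0.149 + 0.561 + 0.430 + 0.470) / 9 = 3.8770 / 9 = 0.4308
UCL_R = D₄·R̄ = 2.574 × 0.4308 = 1.1088

1.11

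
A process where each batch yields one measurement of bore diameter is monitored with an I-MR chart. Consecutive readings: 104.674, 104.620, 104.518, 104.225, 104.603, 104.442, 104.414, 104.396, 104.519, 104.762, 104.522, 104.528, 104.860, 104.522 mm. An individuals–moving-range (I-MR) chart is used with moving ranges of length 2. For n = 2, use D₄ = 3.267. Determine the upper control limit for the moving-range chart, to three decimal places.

0.582

Moving ranges: 0.054, 0.102, 0.293, 0.378, 0.161, 0.028, 0.018, 0.123, 0.243, 0.240, 0.006, 0.332, 0.338; M̄R̄ = 2.3160 / 13 = 0.1782
UCL_MR = D₄·M̄R̄ = 3.267 × 0.1782 = 0.5820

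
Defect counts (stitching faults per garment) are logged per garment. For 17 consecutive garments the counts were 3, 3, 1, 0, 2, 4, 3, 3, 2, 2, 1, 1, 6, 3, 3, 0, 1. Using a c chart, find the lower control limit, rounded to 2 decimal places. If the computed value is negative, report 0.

c̄ = (3 + 3 + 1 + 0 + 2 + 4 + 3 + 3 + 2 + 2 + 1 + 1 + 6 + 3 + 3 + 0 + 1) / 17 = 38 / 17 = 2.2353
LCL = c̄ − 3√c̄ = 2.2353 − 3 × 1.4951 = -2.2500 → 0 (cannot be negative)

0.00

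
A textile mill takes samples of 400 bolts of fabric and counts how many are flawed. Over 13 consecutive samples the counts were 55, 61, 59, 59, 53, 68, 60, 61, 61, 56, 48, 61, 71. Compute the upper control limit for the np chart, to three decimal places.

p̄ = Σdᵢ / (k·n) = 773 / (13 × 400) = 0.14865
UCL = np̄ + 3·√(np̄(1−p̄)) = 59.4615 + 3 × √(59.4615×0.85135) = 59.4615 + 3 × 7.1149 = 80.8064

80.806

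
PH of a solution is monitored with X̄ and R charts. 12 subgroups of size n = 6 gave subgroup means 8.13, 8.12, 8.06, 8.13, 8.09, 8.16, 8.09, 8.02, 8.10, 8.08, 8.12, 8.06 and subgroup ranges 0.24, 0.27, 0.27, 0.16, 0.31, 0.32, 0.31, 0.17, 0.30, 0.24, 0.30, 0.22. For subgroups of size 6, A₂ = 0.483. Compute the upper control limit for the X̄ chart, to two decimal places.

X̄̄ = (8.13 + 8.12 + 8.06 + 8.13 + 8.09 + 8.16 + 8.09 + 8.02 + 8.10 + 8.08 + 8.12 + 8.06) / 12 = 97.1600 / 12 = 8.0967
R̄ = (0.24 + 0.27 + 0.27 + 0.16 + 0.31 + 0.32 + 0.31 + 0.17 + 0.30 + 0.24 + 0.30 + 0.22) / 12 = 3.1100 / 12 = 0.2592
UCL = X̄̄ + A₂·R̄ = 8.0967 + 0.483 × 0.2592 = 8.2218

8.22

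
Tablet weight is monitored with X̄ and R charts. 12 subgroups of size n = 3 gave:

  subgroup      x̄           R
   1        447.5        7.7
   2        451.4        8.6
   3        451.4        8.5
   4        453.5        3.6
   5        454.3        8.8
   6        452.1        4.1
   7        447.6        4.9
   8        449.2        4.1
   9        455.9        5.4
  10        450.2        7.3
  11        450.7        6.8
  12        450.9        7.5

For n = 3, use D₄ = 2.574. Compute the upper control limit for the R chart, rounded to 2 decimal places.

R̄ = (7.7 + 8.6 + 8.5 + 3.6 + 8.8 + 4.1 + 4.9 + 4.1 + 5.4 + 7.3 + 6.8 + 7.5) / 12 = 77.3000 / 12 = 6.4417
UCL_R = D₄·R̄ = 2.574 × 6.4417 = 16.5808

16.58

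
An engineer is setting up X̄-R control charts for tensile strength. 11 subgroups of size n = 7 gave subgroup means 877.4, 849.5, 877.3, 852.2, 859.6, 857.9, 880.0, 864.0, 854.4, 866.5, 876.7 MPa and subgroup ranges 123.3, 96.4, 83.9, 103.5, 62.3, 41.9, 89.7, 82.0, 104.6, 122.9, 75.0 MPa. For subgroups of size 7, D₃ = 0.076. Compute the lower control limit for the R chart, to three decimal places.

R̄ = (123.3 + 96.4 + 83.9 + 103.5 + 62.3 + 41.9 + 89.7 + 82.0 + 104.6 + 122.9 + 75.0) / 11 = 985.5000 / 11 = 89.5909
LCL_R = D₃·R̄ = 0.076 × 89.5909 = 6.8089

6.809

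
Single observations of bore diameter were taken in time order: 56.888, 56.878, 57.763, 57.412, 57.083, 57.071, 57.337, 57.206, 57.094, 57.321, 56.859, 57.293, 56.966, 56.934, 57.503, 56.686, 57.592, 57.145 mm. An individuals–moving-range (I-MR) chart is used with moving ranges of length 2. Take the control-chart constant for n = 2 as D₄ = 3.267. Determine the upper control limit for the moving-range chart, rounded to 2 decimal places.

1.21

Moving ranges: 0.010, 0.885, 0.351, 0.329, 0.012, 0.266, 0.131, 0.112, 0.227, 0.462, 0.434, 0.327, 0.032, 0.569, 0.817, 0.906, 0.447; M̄R̄ = 6.3170 / 17 = 0.3716
UCL_MR = D₄·M̄R̄ = 3.267 × 0.3716 = 1.2140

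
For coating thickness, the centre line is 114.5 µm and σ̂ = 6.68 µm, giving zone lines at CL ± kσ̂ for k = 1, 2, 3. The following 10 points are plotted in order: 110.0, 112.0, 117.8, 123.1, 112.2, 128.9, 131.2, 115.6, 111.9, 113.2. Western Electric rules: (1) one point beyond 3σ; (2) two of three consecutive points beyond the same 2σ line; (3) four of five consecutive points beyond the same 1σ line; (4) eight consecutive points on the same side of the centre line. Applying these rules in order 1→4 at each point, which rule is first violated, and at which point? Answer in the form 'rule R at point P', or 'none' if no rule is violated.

Zone of each point (C = within 1σ̂, B = 1σ̂–2σ̂, A = 2σ̂–3σ̂, * = beyond 3σ̂; sign = side of CL): 1:-C, 2:-C, 3:+C, 4:+B, 5:-C, 6:+A, 7:+A, 8:+C, 9:-C, 10:-C
Rule 2 (two of three consecutive points beyond the same 2σ limit) is satisfied at point 7.

rule 2 at point 7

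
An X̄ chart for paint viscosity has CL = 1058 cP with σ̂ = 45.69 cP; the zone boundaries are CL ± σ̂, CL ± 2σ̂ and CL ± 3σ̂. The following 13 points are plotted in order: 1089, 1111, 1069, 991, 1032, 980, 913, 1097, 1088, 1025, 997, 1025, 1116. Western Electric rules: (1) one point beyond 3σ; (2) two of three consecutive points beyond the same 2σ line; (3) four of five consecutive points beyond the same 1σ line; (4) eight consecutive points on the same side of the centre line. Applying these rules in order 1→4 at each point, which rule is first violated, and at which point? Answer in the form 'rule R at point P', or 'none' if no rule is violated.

rule 1 at point 7

Zone of each point (C = within 1σ̂, B = 1σ̂–2σ̂, A = 2σ̂–3σ̂, * = beyond 3σ̂; sign = side of CL): 1:+C, 2:+B, 3:+C, 4:-B, 5:-C, 6:-B, 7:-*, 8:+C, 9:+C, 10:-C, 11:-B, 12:-C, 13:+B
Rule 1 (one point beyond the 3σ limits) is satisfied at point 7.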